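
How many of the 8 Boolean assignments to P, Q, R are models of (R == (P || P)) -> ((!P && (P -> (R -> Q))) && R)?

4

Initial set: {((R == (P || P)) -> ((!P && (P -> (R -> Q))) && R))}.
((R == (P || P)) -> ((!P && (P -> (R -> Q))) && R)): β-rule — branch into !(R == (P || P))  //  ((!P && (P -> (R -> Q))) && R).
  branch 1 (add !(R == (P || P))):
    !(R == (P || P)): β-rule — branch into R, !(P || P)  //  !R, (P || P).
      branch 1.1 (add R, !(P || P)):
        !(P || P): α-rule — add !P, !P.
        ○ open, literals {P=false, R=true}.
      branch 1.2 (add !R, (P || P)):
        (P || P): β-rule — branch into P  //  P.
          branch 1.2.1 (add P):
            ○ open, literals {P=true, R=false}.
          branch 1.2.2 (add P):
            ○ open, literals {P=true, R=false}.
  branch 2 (add ((!P && (P -> (R -> Q))) && R)):
    ((!P && (P -> (R -> Q))) && R): α-rule — add (!P && (P -> (R -> Q))), R.
    (!P && (P -> (R -> Q))): α-rule — add !P, (P -> (R -> Q)).
    (P -> (R -> Q)): β-rule — branch into !P  //  (R -> Q).
      branch 2.1 (add !P):
        ○ open, literals {P=false, R=true}.
      branch 2.2 (add (R -> Q)):
        (R -> Q): β-rule — branch into !R  //  Q.
          branch 2.2.1 (add !R):
            × closes — contains both R and !R.
          branch 2.2.2 (add Q):
            ○ open, literals {P=false, Q=true, R=true}.
1 branch closed, 5 open.
Each open branch fixes some atoms; the unmentioned ones are free. Counting distinct full assignments: branch {P=false, R=true} (Q) contributes 2 new; branch {P=true, R=false} (Q) contributes 2 new; branch {P=true, R=false} (Q) contributes 0 new; branch {P=false, R=true} (Q) contributes 0 new; branch {P=false, Q=true, R=true} (none free) contributes 0 new. Total: 4.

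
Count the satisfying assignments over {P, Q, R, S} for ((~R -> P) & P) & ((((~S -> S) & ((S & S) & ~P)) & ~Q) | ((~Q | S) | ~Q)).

Initial set: {(((~R -> P) & P) & ((((~S -> S) & ((S & S) & ~P)) & ~Q) | ((~Q | S) | ~Q)))}.
(((~R -> P) & P) & ((((~S -> S) & ((S & S) & ~P)) & ~Q) | ((~Q | S) | ~Q))): α-rule — add ((~R -> P) & P), ((((~S -> S) & ((S & S) & ~P)) & ~Q) | ((~Q | S) | ~Q)).
((~R -> P) & P): α-rule — add (~R -> P), P.
((((~S -> S) & ((S & S) & ~P)) & ~Q) | ((~Q | S) | ~Q)): β-rule — branch into (((~S -> S) & ((S & S) & ~P)) & ~Q)  //  ((~Q | S) | ~Q).
  branch 1 (add (((~S -> S) & ((S & S) & ~P)) & ~Q)):
    (((~S -> S) & ((S & S) & ~P)) & ~Q): α-rule — add ((~S -> S) & ((S & S) & ~P)), ~Q.
    ((~S -> S) & ((S & S) & ~P)): α-rule — add (~S -> S), ((S & S) & ~P).
    ((S & S) & ~P): α-rule — add (S & S), ~P.
    × closes — contains both P and ~P.
  branch 2 (add ((~Q | S) | ~Q)):
    (~R -> P): β-rule — branch into ~~R  //  P.
      branch 2.1 (add ~~R):
        ((~Q | S) | ~Q): β-rule — branch into (~Q | S)  //  ~Q.
          branch 2.1.1 (add (~Q | S)):
            (~Q | S): β-rule — branch into ~Q  //  S.
              branch 2.1.1.1 (add ~Q):
                ○ open, literals {P=1, Q=0, R=1}.
              branch 2.1.1.2 (add S):
                ○ open, literals {P=1, R=1, S=1}.
          branch 2.1.2 (add ~Q):
            ○ open, literals {P=1, Q=0, R=1}.
      branch 2.2 (add P):
        ((~Q | S) | ~Q): β-rule — branch into (~Q | S)  //  ~Q.
          branch 2.2.1 (add (~Q | S)):
            (~Q | S): β-rule — branch into ~Q  //  S.
              branch 2.2.1.1 (add ~Q):
                ○ open, literals {P=1, Q=0}.
              branch 2.2.1.2 (add S):
                ○ open, literals {P=1, S=1}.
          branch 2.2.2 (add ~Q):
            ○ open, literals {P=1, Q=0}.
1 branch closed, 6 open.
Each open branch fixes some atoms; the unmentioned ones are free. Counting distinct full assignments: branch {P=1, Q=0, R=1} (S) contributes 2 new; branch {P=1, R=1, S=1} (Q) contributes 1 new; branch {P=1, Q=0, R=1} (S) contributes 0 new; branch {P=1, Q=0} (R, S) contributes 2 new; branch {P=1, S=1} (Q, R) contributes 1 new; branch {P=1, Q=0} (R, S) contributes 0 new. Total: 6.

6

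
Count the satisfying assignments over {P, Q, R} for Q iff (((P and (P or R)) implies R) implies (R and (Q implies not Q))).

2

Initial set: {(Q iff (((P and (P or R)) implies R) implies (R and (Q implies not Q))))}.
(Q iff (((P and (P or R)) implies R) implies (R and (Q implies not Q)))): β-rule — branch into Q, (((P and (P or R)) implies R) implies (R and (Q implies not Q)))  //  not Q, not (((P and (P or R)) implies R) implies (R and (Q implies not Q))).
  branch 1 (add Q, (((P and (P or R)) implies R) implies (R and (Q implies not Q)))):
    (((P and (P or R)) implies R) implies (R and (Q implies not Q))): β-rule — branch into not ((P and (P or R)) implies R)  //  (R and (Q implies not Q)).
      branch 1.1 (add not ((P and (P or R)) implies R)):
        not ((P and (P or R)) implies R): α-rule — add (P and (P or R)), not R.
        (P and (P or R)): α-rule — add P, (P or R).
        (P or R): β-rule — branch into P  //  R.
          branch 1.1.1 (add P):
            ○ open, literals {P=1, Q=1, R=0}.
          branch 1.1.2 (add R):
            × closes — contains both R and not R.
      branch 1.2 (add (R and (Q implies not Q))):
        (R and (Q implies not Q)): α-rule — add R, (Q implies not Q).
        (Q implies not Q): β-rule — branch into not Q  //  not Q.
          branch 1.2.1 (add not Q):
            × closes — contains both Q and not Q.
          branch 1.2.2 (add not Q):
            × closes — contains both Q and not Q.
  branch 2 (add not Q, not (((P and (P or R)) implies R) implies (R and (Q implies not Q)))):
    not (((P and (P or R)) implies R) implies (R and (Q implies not Q))): α-rule — add ((P and (P or R)) implies R), not (R and (Q implies not Q)).
    ((P and (P or R)) implies R): β-rule — branch into not (P and (P or R))  //  R.
      branch 2.1 (add not (P and (P or R))):
        not (R and (Q implies not Q)): β-rule — branch into not R  //  not (Q implies not Q).
          branch 2.1.1 (add not R):
            not (P and (P or R)): β-rule — branch into not P  //  not (P or R).
              branch 2.1.1.1 (add not P):
                ○ open, literals {P=0, Q=0, R=0}.
              branch 2.1.1.2 (add not (P or R)):
                not (P or R): α-rule — add not P, not R.
                ○ open, literals {P=0, Q=0, R=0}.
          branch 2.1.2 (add not (Q implies not Q)):
            not (Q implies not Q): α-rule — add Q, not not Q.
            × closes — contains both Q and not Q.
      branch 2.2 (add R):
        not (R and (Q implies not Q)): β-rule — branch into not R  //  not (Q implies not Q).
          branch 2.2.1 (add not R):
            × closes — contains both R and not R.
          branch 2.2.2 (add not (Q implies not Q)):
            not (Q implies not Q): α-rule — add Q, not not Q.
            × closes — contains both Q and not Q.
6 branches closed, 3 open.
Each open branch fixes some atoms; the unmentioned ones are free. Counting distinct full assignments: branch {P=1, Q=1, R=0} (none free) contributes 1 new; branch {P=0, Q=0, R=0} (none free) contributes 1 new; branch {P=0, Q=0, R=0} (none free) contributes 0 new. Total: 2.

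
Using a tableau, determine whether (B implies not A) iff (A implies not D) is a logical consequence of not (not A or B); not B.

Initial set: {not (not A or B); not B; not ((B implies not A) iff (A implies not D))}.
not (not A or B): α-rule — add not not A, not B.
not ((B implies not A) iff (A implies not D)): β-rule — branch into (B implies not A), not (A implies not D)  //  not (B implies not A), (A implies not D).
  branch 1 (add (B implies not A), not (A implies not D)):
    not (A implies not D): α-rule — add A, not not D.
    (B implies not A): β-rule — branch into not B  //  not A.
      branch 1.1 (add not B):
        ○ open, literals {A=1, B=0, D=1}.
      branch 1.2 (add not A):
        × closes — contains both A and not A.
  branch 2 (add not (B implies not A), (A implies not D)):
    not (B implies not A): α-rule — add B, not not A.
    × closes — contains both B and not B.
2 branches closed, 1 open.
An open branch gives a countermodel: A=1, B=0, D=1 (unmentioned atoms arbitrary); the premises hold there but the conclusion fails.

No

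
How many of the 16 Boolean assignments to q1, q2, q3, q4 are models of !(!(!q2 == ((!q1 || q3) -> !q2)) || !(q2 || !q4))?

Initial set: {T !(!(!q2 == ((!q1 || q3) -> !q2)) || !(q2 || !q4))}.
T !(!(!q2 == ((!q1 || q3) -> !q2)) || !(q2 || !q4)): α-rule — add F !(!q2 == ((!q1 || q3) -> !q2)), F !(q2 || !q4).
F !(!q2 == ((!q1 || q3) -> !q2)): β-rule — branch into T !q2, T ((!q1 || q3) -> !q2)  //  F !q2, F ((!q1 || q3) -> !q2).
  branch 1 (add T !q2, T ((!q1 || q3) -> !q2)):
    F !(q2 || !q4): β-rule — branch into T q2  //  T !q4.
      branch 1.1 (add T q2):
        × closes — contains both q2 and !q2.
      branch 1.2 (add T !q4):
        T ((!q1 || q3) -> !q2): β-rule — branch into F (!q1 || q3)  //  T !q2.
          branch 1.2.1 (add F (!q1 || q3)):
            F (!q1 || q3): α-rule — add F !q1, F q3.
            ○ open, literals {q1=1, q2=0, q3=0, q4=0}.
          branch 1.2.2 (add T !q2):
            ○ open, literals {q2=0, q4=0}.
  branch 2 (add F !q2, F ((!q1 || q3) -> !q2)):
    F ((!q1 || q3) -> !q2): α-rule — add T (!q1 || q3), F !q2.
    F !(q2 || !q4): β-rule — branch into T q2  //  T !q4.
      branch 2.1 (add T q2):
        T (!q1 || q3): β-rule — branch into T !q1  //  T q3.
          branch 2.1.1 (add T !q1):
            ○ open, literals {q1=0, q2=1}.
          branch 2.1.2 (add T q3):
            ○ open, literals {q2=1, q3=1}.
      branch 2.2 (add T !q4):
        T (!q1 || q3): β-rule — branch into T !q1  //  T q3.
          branch 2.2.1 (add T !q1):
            ○ open, literals {q1=0, q2=1, q4=0}.
          branch 2.2.2 (add T q3):
            ○ open, literals {q2=1, q3=1, q4=0}.
1 branch closed, 6 open.
Each open branch fixes some atoms; the unmentioned ones are free. Counting distinct full assignments: branch {q1=1, q2=0, q3=0, q4=0} (none free) contributes 1 new; branch {q2=0, q4=0} (q1, q3) contributes 3 new; branch {q1=0, q2=1} (q3, q4) contributes 4 new; branch {q2=1, q3=1} (q1, q4) contributes 2 new; branch {q1=0, q2=1, q4=0} (q3) contributes 0 new; branch {q2=1, q3=1, q4=0} (q1) contributes 0 new. Total: 10.

10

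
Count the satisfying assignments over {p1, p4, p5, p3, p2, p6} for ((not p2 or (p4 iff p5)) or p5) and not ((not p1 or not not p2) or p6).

8

Initial set: {(((not p2 or (p4 iff p5)) or p5) and not ((not p1 or not not p2) or p6))}.
(((not p2 or (p4 iff p5)) or p5) and not ((not p1 or not not p2) or p6)): α-rule — add ((not p2 or (p4 iff p5)) or p5), not ((not p1 or not not p2) or p6).
not ((not p1 or not not p2) or p6): α-rule — add not (not p1 or not not p2), not p6.
not (not p1 or not not p2): α-rule — add not not p1, not not not p2.
not not not p2: drop double negation, giving not p2.
((not p2 or (p4 iff p5)) or p5): β-rule — branch into (not p2 or (p4 iff p5))  //  p5.
  branch 1 (add (not p2 or (p4 iff p5))):
    (not p2 or (p4 iff p5)): β-rule — branch into not p2  //  (p4 iff p5).
      branch 1.1 (add not p2):
        ○ open, literals {p1=T, p2=F, p6=F}.
      branch 1.2 (add (p4 iff p5)):
        (p4 iff p5): β-rule — branch into p4, p5  //  not p4, not p5.
          branch 1.2.1 (add p4, p5):
            ○ open, literals {p1=T, p2=F, p4=T, p5=T, p6=F}.
          branch 1.2.2 (add not p4, not p5):
            ○ open, literals {p1=T, p2=F, p4=F, p5=F, p6=F}.
  branch 2 (add p5):
    ○ open, literals {p1=T, p2=F, p5=T, p6=F}.
0 branches closed, 4 open.
Each open branch fixes some atoms; the unmentioned ones are free. Counting distinct full assignments: branch {p1=T, p2=F, p6=F} (p4, p5, p3) contributes 8 new; branch {p1=T, p2=F, p4=T, p5=T, p6=F} (p3) contributes 0 new; branch {p1=T, p2=F, p4=F, p5=F, p6=F} (p3) contributes 0 new; branch {p1=T, p2=F, p5=T, p6=F} (p4, p3) contributes 0 new. Total: 8.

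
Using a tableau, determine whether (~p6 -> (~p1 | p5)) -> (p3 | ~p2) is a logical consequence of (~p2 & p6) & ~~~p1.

Initial set: {((~p2 & p6) & ~~~p1); ~((~p6 -> (~p1 | p5)) -> (p3 | ~p2))}.
((~p2 & p6) & ~~~p1): α-rule — add (~p2 & p6), ~~~p1.
~((~p6 -> (~p1 | p5)) -> (p3 | ~p2)): α-rule — add (~p6 -> (~p1 | p5)), ~(p3 | ~p2).
(~p2 & p6): α-rule — add ~p2, p6.
~~~p1: drop double negation, giving ~p1.
~(p3 | ~p2): α-rule — add ~p3, ~~p2.
× closes — contains both p2 and ~p2.
All 1 branch closes.
Every branch closed, so the premises entail the conclusion.

Yes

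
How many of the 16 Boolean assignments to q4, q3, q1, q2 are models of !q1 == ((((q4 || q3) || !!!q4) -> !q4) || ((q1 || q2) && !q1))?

10

Initial set: {T (!q1 == ((((q4 || q3) || !!!q4) -> !q4) || ((q1 || q2) && !q1)))}.
T (!q1 == ((((q4 || q3) || !!!q4) -> !q4) || ((q1 || q2) && !q1))): β-rule — branch into T !q1, T ((((q4 || q3) || !!!q4) -> !q4) || ((q1 || q2) && !q1))  //  F !q1, F ((((q4 || q3) || !!!q4) -> !q4) || ((q1 || q2) && !q1)).
  branch 1 (add T !q1, T ((((q4 || q3) || !!!q4) -> !q4) || ((q1 || q2) && !q1))):
    T ((((q4 || q3) || !!!q4) -> !q4) || ((q1 || q2) && !q1)): β-rule — branch into T (((q4 || q3) || !!!q4) -> !q4)  //  T ((q1 || q2) && !q1).
      branch 1.1 (add T (((q4 || q3) || !!!q4) -> !q4)):
        T (((q4 || q3) || !!!q4) -> !q4): β-rule — branch into F ((q4 || q3) || !!!q4)  //  T !q4.
          branch 1.1.1 (add F ((q4 || q3) || !!!q4)):
            F ((q4 || q3) || !!!q4): α-rule — add F (q4 || q3), F !!!q4.
            F (q4 || q3): α-rule — add F q4, F q3.
            F !!!q4: drop double negation, giving F !q4.
            × closes — contains both q4 and !q4.
          branch 1.1.2 (add T !q4):
            ○ open, literals {q1=F, q4=F}.
      branch 1.2 (add T ((q1 || q2) && !q1)):
        T ((q1 || q2) && !q1): α-rule — add T (q1 || q2), T !q1.
        T (q1 || q2): β-rule — branch into T q1  //  T q2.
          branch 1.2.1 (add T q1):
            × closes — contains both q1 and !q1.
          branch 1.2.2 (add T q2):
            ○ open, literals {q1=F, q2=T}.
  branch 2 (add F !q1, F ((((q4 || q3) || !!!q4) -> !q4) || ((q1 || q2) && !q1))):
    F ((((q4 || q3) || !!!q4) -> !q4) || ((q1 || q2) && !q1)): α-rule — add F (((q4 || q3) || !!!q4) -> !q4), F ((q1 || q2) && !q1).
    F (((q4 || q3) || !!!q4) -> !q4): α-rule — add T ((q4 || q3) || !!!q4), F !q4.
    F ((q1 || q2) && !q1): β-rule — branch into F (q1 || q2)  //  F !q1.
      branch 2.1 (add F (q1 || q2)):
        F (q1 || q2): α-rule — add F q1, F q2.
        × closes — contains both q1 and !q1.
      branch 2.2 (add F !q1):
        T ((q4 || q3) || !!!q4): β-rule — branch into T (q4 || q3)  //  T !!!q4.
          branch 2.2.1 (add T (q4 || q3)):
            T (q4 || q3): β-rule — branch into T q4  //  T q3.
              branch 2.2.1.1 (add T q4):
                ○ open, literals {q1=T, q4=T}.
              branch 2.2.1.2 (add T q3):
                ○ open, literals {q1=T, q3=T, q4=T}.
          branch 2.2.2 (add T !!!q4):
            T !!!q4: drop double negation, giving T !q4.
            × closes — contains both q4 and !q4.
4 branches closed, 4 open.
Each open branch fixes some atoms; the unmentioned ones are free. Counting distinct full assignments: branch {q1=F, q4=F} (q3, q2) contributes 4 new; branch {q1=F, q2=T} (q4, q3) contributes 2 new; branch {q1=T, q4=T} (q3, q2) contributes 4 new; branch {q1=T, q3=T, q4=T} (q2) contributes 0 new. Total: 10.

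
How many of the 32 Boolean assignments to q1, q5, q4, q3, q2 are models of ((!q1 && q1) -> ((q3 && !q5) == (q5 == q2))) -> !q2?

Initial set: {T (((!q1 && q1) -> ((q3 && !q5) == (q5 == q2))) -> !q2)}.
T (((!q1 && q1) -> ((q3 && !q5) == (q5 == q2))) -> !q2): β-rule — branch into F ((!q1 && q1) -> ((q3 && !q5) == (q5 == q2)))  //  T !q2.
  branch 1 (add F ((!q1 && q1) -> ((q3 && !q5) == (q5 == q2)))):
    F ((!q1 && q1) -> ((q3 && !q5) == (q5 == q2))): α-rule — add T (!q1 && q1), F ((q3 && !q5) == (q5 == q2)).
    T (!q1 && q1): α-rule — add T !q1, T q1.
    × closes — contains both q1 and !q1.
  branch 2 (add T !q2):
    ○ open, literals {q2=F}.
1 branch closed, 1 open.
Each open branch fixes some atoms; the unmentioned ones are free. Counting distinct full assignments: branch {q2=F} (q1, q5, q4, q3) contributes 16 new. Total: 16.

16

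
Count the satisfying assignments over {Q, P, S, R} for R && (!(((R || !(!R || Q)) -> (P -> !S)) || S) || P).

Initial set: {(R && (!(((R || !(!R || Q)) -> (P -> !S)) || S) || P))}.
(R && (!(((R || !(!R || Q)) -> (P -> !S)) || S) || P)): α-rule — add R, (!(((R || !(!R || Q)) -> (P -> !S)) || S) || P).
(!(((R || !(!R || Q)) -> (P -> !S)) || S) || P): β-rule — branch into !(((R || !(!R || Q)) -> (P -> !S)) || S)  //  P.
  branch 1 (add !(((R || !(!R || Q)) -> (P -> !S)) || S)):
    !(((R || !(!R || Q)) -> (P -> !S)) || S): α-rule — add !((R || !(!R || Q)) -> (P -> !S)), !S.
    !((R || !(!R || Q)) -> (P -> !S)): α-rule — add (R || !(!R || Q)), !(P -> !S).
    !(P -> !S): α-rule — add P, !!S.
    × closes — contains both S and !S.
  branch 2 (add P):
    ○ open, literals {P=T, R=T}.
1 branch closed, 1 open.
Each open branch fixes some atoms; the unmentioned ones are free. Counting distinct full assignments: branch {P=T, R=T} (Q, S) contributes 4 new. Total: 4.

4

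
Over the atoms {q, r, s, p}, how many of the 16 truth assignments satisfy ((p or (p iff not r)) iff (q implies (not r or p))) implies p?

Initial set: {(((p or (p iff not r)) iff (q implies (not r or p))) implies p)}.
(((p or (p iff not r)) iff (q implies (not r or p))) implies p): β-rule — branch into not ((p or (p iff not r)) iff (q implies (not r or p)))  //  p.
  branch 1 (add not ((p or (p iff not r)) iff (q implies (not r or p)))):
    not ((p or (p iff not r)) iff (q implies (not r or p))): β-rule — branch into (p or (p iff not r)), not (q implies (not r or p))  //  not (p or (p iff not r)), (q implies (not r or p)).
      branch 1.1 (add (p or (p iff not r)), not (q implies (not r or p))):
        not (q implies (not r or p)): α-rule — add q, not (not r or p).
        not (not r or p): α-rule — add not not r, not p.
        (p or (p iff not r)): β-rule — branch into p  //  (p iff not r).
          branch 1.1.1 (add p):
            × closes — contains both p and not p.
          branch 1.1.2 (add (p iff not r)):
            (p iff not r): β-rule — branch into p, not r  //  not p, not not r.
              branch 1.1.2.1 (add p, not r):
                × closes — contains both p and not p.
              branch 1.1.2.2 (add not p, not not r):
                ○ open, literals {p=F, q=T, r=T}.
      branch 1.2 (add not (p or (p iff not r)), (q implies (not r or p))):
        not (p or (p iff not r)): α-rule — add not p, not (p iff not r).
        (q implies (not r or p)): β-rule — branch into not q  //  (not r or p).
          branch 1.2.1 (add not q):
            not (p iff not r): β-rule — branch into p, not not r  //  not p, not r.
              branch 1.2.1.1 (add p, not not r):
                × closes — contains both p and not p.
              branch 1.2.1.2 (add not p, not r):
                ○ open, literals {p=F, q=F, r=F}.
          branch 1.2.2 (add (not r or p)):
            not (p iff not r): β-rule — branch into p, not not r  //  not p, not r.
              branch 1.2.2.1 (add p, not not r):
                × closes — contains both p and not p.
              branch 1.2.2.2 (add not p, not r):
                (not r or p): β-rule — branch into not r  //  p.
                  branch 1.2.2.2.1 (add not r):
                    ○ open, literals {p=F, r=F}.
                  branch 1.2.2.2.2 (add p):
                    × closes — contains both p and not p.
  branch 2 (add p):
    ○ open, literals {p=T}.
5 branches closed, 4 open.
Each open branch fixes some atoms; the unmentioned ones are free. Counting distinct full assignments: branch {p=F, q=T, r=T} (s) contributes 2 new; branch {p=F, q=F, r=F} (s) contributes 2 new; branch {p=F, r=F} (q, s) contributes 2 new; branch {p=T} (q, r, s) contributes 8 new. Total: 14.

14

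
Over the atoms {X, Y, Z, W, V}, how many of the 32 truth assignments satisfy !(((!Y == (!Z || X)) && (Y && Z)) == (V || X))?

Initial set: {!(((!Y == (!Z || X)) && (Y && Z)) == (V || X))}.
!(((!Y == (!Z || X)) && (Y && Z)) == (V || X)): β-rule — branch into ((!Y == (!Z || X)) && (Y && Z)), !(V || X)  //  !((!Y == (!Z || X)) && (Y && Z)), (V || X).
  branch 1 (add ((!Y == (!Z || X)) && (Y && Z)), !(V || X)):
    ((!Y == (!Z || X)) && (Y && Z)): α-rule — add (!Y == (!Z || X)), (Y && Z).
    !(V || X): α-rule — add !V, !X.
    (Y && Z): α-rule — add Y, Z.
    (!Y == (!Z || X)): β-rule — branch into !Y, (!Z || X)  //  !!Y, !(!Z || X).
      branch 1.1 (add !Y, (!Z || X)):
        × closes — contains both Y and !Y.
      branch 1.2 (add !!Y, !(!Z || X)):
        !(!Z || X): α-rule — add !!Z, !X.
        ○ open, literals {V=F, X=F, Y=T, Z=T}.
  branch 2 (add !((!Y == (!Z || X)) && (Y && Z)), (V || X)):
    !((!Y == (!Z || X)) && (Y && Z)): β-rule — branch into !(!Y == (!Z || X))  //  !(Y && Z).
      branch 2.1 (add !(!Y == (!Z || X))):
        (V || X): β-rule — branch into V  //  X.
          branch 2.1.1 (add V):
            !(!Y == (!Z || X)): β-rule — branch into !Y, !(!Z || X)  //  !!Y, (!Z || X).
              branch 2.1.1.1 (add !Y, !(!Z || X)):
                !(!Z || X): α-rule — add !!Z, !X.
                ○ open, literals {V=T, X=F, Y=F, Z=T}.
              branch 2.1.1.2 (add !!Y, (!Z || X)):
                (!Z || X): β-rule — branch into !Z  //  X.
                  branch 2.1.1.2.1 (add !Z):
                    ○ open, literals {V=T, Y=T, Z=F}.
                  branch 2.1.1.2.2 (add X):
                    ○ open, literals {V=T, X=T, Y=T}.
          branch 2.1.2 (add X):
            !(!Y == (!Z || X)): β-rule — branch into !Y, !(!Z || X)  //  !!Y, (!Z || X).
              branch 2.1.2.1 (add !Y, !(!Z || X)):
                !(!Z || X): α-rule — add !!Z, !X.
                × closes — contains both X and !X.
              branch 2.1.2.2 (add !!Y, (!Z || X)):
                (!Z || X): β-rule — branch into !Z  //  X.
                  branch 2.1.2.2.1 (add !Z):
                    ○ open, literals {X=T, Y=T, Z=F}.
                  branch 2.1.2.2.2 (add X):
                    ○ open, literals {X=T, Y=T}.
      branch 2.2 (add !(Y && Z)):
        (V || X): β-rule — branch into V  //  X.
          branch 2.2.1 (add V):
            !(Y && Z): β-rule — branch into !Y  //  !Z.
              branch 2.2.1.1 (add !Y):
                ○ open, literals {V=T, Y=F}.
              branch 2.2.1.2 (add !Z):
                ○ open, literals {V=T, Z=F}.
          branch 2.2.2 (add X):
            !(Y && Z): β-rule — branch into !Y  //  !Z.
              branch 2.2.2.1 (add !Y):
                ○ open, literals {X=T, Y=F}.
              branch 2.2.2.2 (add !Z):
                ○ open, literals {X=T, Z=F}.
2 branches closed, 10 open.
Each open branch fixes some atoms; the unmentioned ones are free. Counting distinct full assignments: branch {V=F, X=F, Y=T, Z=T} (W) contributes 2 new; branch {V=T, X=F, Y=F, Z=T} (W) contributes 2 new; branch {V=T, Y=T, Z=F} (X, W) contributes 4 new; branch {V=T, X=T, Y=T} (Z, W) contributes 2 new; branch {X=T, Y=T, Z=F} (W, V) contributes 2 new; branch {X=T, Y=T} (Z, W, V) contributes 2 new; branch {V=T, Y=F} (X, Z, W) contributes 6 new; branch {V=T, Z=F} (X, Y, W) contributes 0 new; branch {X=T, Y=F} (Z, W, V) contributes 4 new; branch {X=T, Z=F} (Y, W, V) contributes 0 new. Total: 24.

24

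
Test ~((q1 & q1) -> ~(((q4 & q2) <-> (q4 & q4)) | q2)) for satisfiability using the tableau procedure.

Initial set: {~((q1 & q1) -> ~(((q4 & q2) <-> (q4 & q4)) | q2))}.
~((q1 & q1) -> ~(((q4 & q2) <-> (q4 & q4)) | q2)): α-rule — add (q1 & q1), ~~(((q4 & q2) <-> (q4 & q4)) | q2).
(q1 & q1): α-rule — add q1, q1.
~~(((q4 & q2) <-> (q4 & q4)) | q2): β-rule — branch into ((q4 & q2) <-> (q4 & q4))  //  q2.
  branch 1 (add ((q4 & q2) <-> (q4 & q4))):
    ((q4 & q2) <-> (q4 & q4)): β-rule — branch into (q4 & q2), (q4 & q4)  //  ~(q4 & q2), ~(q4 & q4).
      branch 1.1 (add (q4 & q2), (q4 & q4)):
        (q4 & q2): α-rule — add q4, q2.
        (q4 & q4): α-rule — add q4, q4.
        ○ open, literals {q1=1, q2=1, q4=1}.
      branch 1.2 (add ~(q4 & q2), ~(q4 & q4)):
        ~(q4 & q2): β-rule — branch into ~q4  //  ~q2.
          branch 1.2.1 (add ~q4):
            ~(q4 & q4): β-rule — branch into ~q4  //  ~q4.
              branch 1.2.1.1 (add ~q4):
                ○ open, literals {q1=1, q4=0}.
              branch 1.2.1.2 (add ~q4):
                ○ open, literals {q1=1, q4=0}.
          branch 1.2.2 (add ~q2):
            ~(q4 & q4): β-rule — branch into ~q4  //  ~q4.
              branch 1.2.2.1 (add ~q4):
                ○ open, literals {q1=1, q2=0, q4=0}.
              branch 1.2.2.2 (add ~q4):
                ○ open, literals {q1=1, q2=0, q4=0}.
  branch 2 (add q2):
    ○ open, literals {q1=1, q2=1}.
0 branches closed, 6 open.
An open branch gives a satisfying assignment: q1=1, q2=1, q4=1.

Satisfiable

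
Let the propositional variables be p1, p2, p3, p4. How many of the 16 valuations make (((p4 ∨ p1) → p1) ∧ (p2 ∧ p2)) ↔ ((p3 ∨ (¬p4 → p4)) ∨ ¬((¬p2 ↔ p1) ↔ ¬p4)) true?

Initial set: {((((p4 ∨ p1) → p1) ∧ (p2 ∧ p2)) ↔ ((p3 ∨ (¬p4 → p4)) ∨ ¬((¬p2 ↔ p1) ↔ ¬p4)))}.
((((p4 ∨ p1) → p1) ∧ (p2 ∧ p2)) ↔ ((p3 ∨ (¬p4 → p4)) ∨ ¬((¬p2 ↔ p1) ↔ ¬p4))): β-rule — branch into (((p4 ∨ p1) → p1) ∧ (p2 ∧ p2)), ((p3 ∨ (¬p4 → p4)) ∨ ¬((¬p2 ↔ p1) ↔ ¬p4))  //  ¬(((p4 ∨ p1) → p1) ∧ (p2 ∧ p2)), ¬((p3 ∨ (¬p4 → p4)) ∨ ¬((¬p2 ↔ p1) ↔ ¬p4)).
  branch 1 (add (((p4 ∨ p1) → p1) ∧ (p2 ∧ p2)), ((p3 ∨ (¬p4 → p4)) ∨ ¬((¬p2 ↔ p1) ↔ ¬p4))):
    (((p4 ∨ p1) → p1) ∧ (p2 ∧ p2)): α-rule — add ((p4 ∨ p1) → p1), (p2 ∧ p2).
    (p2 ∧ p2): α-rule — add p2, p2.
    ((p3 ∨ (¬p4 → p4)) ∨ ¬((¬p2 ↔ p1) ↔ ¬p4)): β-rule — branch into (p3 ∨ (¬p4 → p4))  //  ¬((¬p2 ↔ p1) ↔ ¬p4).
      branch 1.1 (add (p3 ∨ (¬p4 → p4))):
        ((p4 ∨ p1) → p1): β-rule — branch into ¬(p4 ∨ p1)  //  p1.
          branch 1.1.1 (add ¬(p4 ∨ p1)):
            ¬(p4 ∨ p1): α-rule — add ¬p4, ¬p1.
            (p3 ∨ (¬p4 → p4)): β-rule — branch into p3  //  (¬p4 → p4).
              branch 1.1.1.1 (add p3):
                ○ open, literals {p1=false, p2=true, p3=true, p4=false}.
              branch 1.1.1.2 (add (¬p4 → p4)):
                (¬p4 → p4): β-rule — branch into ¬¬p4  //  p4.
                  branch 1.1.1.2.1 (add ¬¬p4):
                    × closes — contains both p4 and ¬p4.
                  branch 1.1.1.2.2 (add p4):
                    × closes — contains both p4 and ¬p4.
          branch 1.1.2 (add p1):
            (p3 ∨ (¬p4 → p4)): β-rule — branch into p3  //  (¬p4 → p4).
              branch 1.1.2.1 (add p3):
                ○ open, literals {p1=true, p2=true, p3=true}.
              branch 1.1.2.2 (add (¬p4 → p4)):
                (¬p4 → p4): β-rule — branch into ¬¬p4  //  p4.
                  branch 1.1.2.2.1 (add ¬¬p4):
                    ○ open, literals {p1=true, p2=true, p4=true}.
                  branch 1.1.2.2.2 (add p4):
                    ○ open, literals {p1=true, p2=true, p4=true}.
      branch 1.2 (add ¬((¬p2 ↔ p1) ↔ ¬p4)):
        ((p4 ∨ p1) → p1): β-rule — branch into ¬(p4 ∨ p1)  //  p1.
          branch 1.2.1 (add ¬(p4 ∨ p1)):
            ¬(p4 ∨ p1): α-rule — add ¬p4, ¬p1.
            ¬((¬p2 ↔ p1) ↔ ¬p4): β-rule — branch into (¬p2 ↔ p1), ¬¬p4  //  ¬(¬p2 ↔ p1), ¬p4.
              branch 1.2.1.1 (add (¬p2 ↔ p1), ¬¬p4):
                × closes — contains both p4 and ¬p4.
              branch 1.2.1.2 (add ¬(¬p2 ↔ p1), ¬p4):
                ¬(¬p2 ↔ p1): β-rule — branch into ¬p2, ¬p1  //  ¬¬p2, p1.
                  branch 1.2.1.2.1 (add ¬p2, ¬p1):
                    × closes — contains both p2 and ¬p2.
                  branch 1.2.1.2.2 (add ¬¬p2, p1):
                    × closes — contains both p1 and ¬p1.
          branch 1.2.2 (add p1):
            ¬((¬p2 ↔ p1) ↔ ¬p4): β-rule — branch into (¬p2 ↔ p1), ¬¬p4  //  ¬(¬p2 ↔ p1), ¬p4.
              branch 1.2.2.1 (add (¬p2 ↔ p1), ¬¬p4):
                (¬p2 ↔ p1): β-rule — branch into ¬p2, p1  //  ¬¬p2, ¬p1.
                  branch 1.2.2.1.1 (add ¬p2, p1):
                    × closes — contains both p2 and ¬p2.
                  branch 1.2.2.1.2 (add ¬¬p2, ¬p1):
                    × closes — contains both p1 and ¬p1.
              branch 1.2.2.2 (add ¬(¬p2 ↔ p1), ¬p4):
                ¬(¬p2 ↔ p1): β-rule — branch into ¬p2, ¬p1  //  ¬¬p2, p1.
                  branch 1.2.2.2.1 (add ¬p2, ¬p1):
                    × closes — contains both p2 and ¬p2.
                  branch 1.2.2.2.2 (add ¬¬p2, p1):
                    ○ open, literals {p1=true, p2=true, p4=false}.
  branch 2 (add ¬(((p4 ∨ p1) → p1) ∧ (p2 ∧ p2)), ¬((p3 ∨ (¬p4 → p4)) ∨ ¬((¬p2 ↔ p1) ↔ ¬p4))):
    ¬((p3 ∨ (¬p4 → p4)) ∨ ¬((¬p2 ↔ p1) ↔ ¬p4)): α-rule — add ¬(p3 ∨ (¬p4 → p4)), ¬¬((¬p2 ↔ p1) ↔ ¬p4).
    ¬(p3 ∨ (¬p4 → p4)): α-rule — add ¬p3, ¬(¬p4 → p4).
    ¬(¬p4 → p4): α-rule — add ¬p4, ¬p4.
    ¬(((p4 ∨ p1) → p1) ∧ (p2 ∧ p2)): β-rule — branch into ¬((p4 ∨ p1) → p1)  //  ¬(p2 ∧ p2).
      branch 2.1 (add ¬((p4 ∨ p1) → p1)):
        ¬((p4 ∨ p1) → p1): α-rule — add (p4 ∨ p1), ¬p1.
        ¬¬((¬p2 ↔ p1) ↔ ¬p4): β-rule — branch into (¬p2 ↔ p1), ¬p4  //  ¬(¬p2 ↔ p1), ¬¬p4.
          branch 2.1.1 (add (¬p2 ↔ p1), ¬p4):
            (p4 ∨ p1): β-rule — branch into p4  //  p1.
              branch 2.1.1.1 (add p4):
                × closes — contains both p4 and ¬p4.
              branch 2.1.1.2 (add p1):
                × closes — contains both p1 and ¬p1.
          branch 2.1.2 (add ¬(¬p2 ↔ p1), ¬¬p4):
            × closes — contains both p4 and ¬p4.
      branch 2.2 (add ¬(p2 ∧ p2)):
        ¬¬((¬p2 ↔ p1) ↔ ¬p4): β-rule — branch into (¬p2 ↔ p1), ¬p4  //  ¬(¬p2 ↔ p1), ¬¬p4.
          branch 2.2.1 (add (¬p2 ↔ p1), ¬p4):
            ¬(p2 ∧ p2): β-rule — branch into ¬p2  //  ¬p2.
              branch 2.2.1.1 (add ¬p2):
                (¬p2 ↔ p1): β-rule — branch into ¬p2, p1  //  ¬¬p2, ¬p1.
                  branch 2.2.1.1.1 (add ¬p2, p1):
                    ○ open, literals {p1=true, p2=false, p3=false, p4=false}.
                  branch 2.2.1.1.2 (add ¬¬p2, ¬p1):
                    × closes — contains both p2 and ¬p2.
              branch 2.2.1.2 (add ¬p2):
                (¬p2 ↔ p1): β-rule — branch into ¬p2, p1  //  ¬¬p2, ¬p1.
                  branch 2.2.1.2.1 (add ¬p2, p1):
                    ○ open, literals {p1=true, p2=false, p3=false, p4=false}.
                  branch 2.2.1.2.2 (add ¬¬p2, ¬p1):
                    × closes — contains both p2 and ¬p2.
          branch 2.2.2 (add ¬(¬p2 ↔ p1), ¬¬p4):
            × closes — contains both p4 and ¬p4.
14 branches closed, 7 open.
Each open branch fixes some atoms; the unmentioned ones are free. Counting distinct full assignments: branch {p1=false, p2=true, p3=true, p4=false} (none free) contributes 1 new; branch {p1=true, p2=true, p3=true} (p4) contributes 2 new; branch {p1=true, p2=true, p4=true} (p3) contributes 1 new; branch {p1=true, p2=true, p4=true} (p3) contributes 0 new; branch {p1=true, p2=true, p4=false} (p3) contributes 1 new; branch {p1=true, p2=false, p3=false, p4=false} (none free) contributes 1 new; branch {p1=true, p2=false, p3=false, p4=false} (none free) contributes 0 new. Total: 6.

6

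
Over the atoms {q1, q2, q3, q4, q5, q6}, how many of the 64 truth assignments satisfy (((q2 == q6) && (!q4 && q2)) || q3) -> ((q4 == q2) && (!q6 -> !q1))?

Initial set: {((((q2 == q6) && (!q4 && q2)) || q3) -> ((q4 == q2) && (!q6 -> !q1)))}.
((((q2 == q6) && (!q4 && q2)) || q3) -> ((q4 == q2) && (!q6 -> !q1))): β-rule — branch into !(((q2 == q6) && (!q4 && q2)) || q3)  //  ((q4 == q2) && (!q6 -> !q1)).
  branch 1 (add !(((q2 == q6) && (!q4 && q2)) || q3)):
    !(((q2 == q6) && (!q4 && q2)) || q3): α-rule — add !((q2 == q6) && (!q4 && q2)), !q3.
    !((q2 == q6) && (!q4 && q2)): β-rule — branch into !(q2 == q6)  //  !(!q4 && q2).
      branch 1.1 (add !(q2 == q6)):
        !(q2 == q6): β-rule — branch into q2, !q6  //  !q2, q6.
          branch 1.1.1 (add q2, !q6):
            ○ open, literals {q2=1, q3=0, q6=0}.
          branch 1.1.2 (add !q2, q6):
            ○ open, literals {q2=0, q3=0, q6=1}.
      branch 1.2 (add !(!q4 && q2)):
        !(!q4 && q2): β-rule — branch into !!q4  //  !q2.
          branch 1.2.1 (add !!q4):
            ○ open, literals {q3=0, q4=1}.
          branch 1.2.2 (add !q2):
            ○ open, literals {q2=0, q3=0}.
  branch 2 (add ((q4 == q2) && (!q6 -> !q1))):
    ((q4 == q2) && (!q6 -> !q1)): α-rule — add (q4 == q2), (!q6 -> !q1).
    (q4 == q2): β-rule — branch into q4, q2  //  !q4, !q2.
      branch 2.1 (add q4, q2):
        (!q6 -> !q1): β-rule — branch into !!q6  //  !q1.
          branch 2.1.1 (add !!q6):
            ○ open, literals {q2=1, q4=1, q6=1}.
          branch 2.1.2 (add !q1):
            ○ open, literals {q1=0, q2=1, q4=1}.
      branch 2.2 (add !q4, !q2):
        (!q6 -> !q1): β-rule — branch into !!q6  //  !q1.
          branch 2.2.1 (add !!q6):
            ○ open, literals {q2=0, q4=0, q6=1}.
          branch 2.2.2 (add !q1):
            ○ open, literals {q1=0, q2=0, q4=0}.
0 branches closed, 8 open.
Each open branch fixes some atoms; the unmentioned ones are free. Counting distinct full assignments: branch {q2=1, q3=0, q6=0} (q1, q4, q5) contributes 8 new; branch {q2=0, q3=0, q6=1} (q1, q4, q5) contributes 8 new; branch {q3=0, q4=1} (q1, q2, q5, q6) contributes 8 new; branch {q2=0, q3=0} (q1, q4, q5, q6) contributes 4 new; branch {q2=1, q4=1, q6=1} (q1, q3, q5) contributes 4 new; branch {q1=0, q2=1, q4=1} (q3, q5, q6) contributes 2 new; branch {q2=0, q4=0, q6=1} (q1, q3, q5) contributes 4 new; branch {q1=0, q2=0, q4=0} (q3, q5, q6) contributes 2 new. Total: 40.

40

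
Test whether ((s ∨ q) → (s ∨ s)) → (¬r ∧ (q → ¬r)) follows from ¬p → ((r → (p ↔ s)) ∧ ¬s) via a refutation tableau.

Initial set: {(¬p → ((r → (p ↔ s)) ∧ ¬s)); ¬(((s ∨ q) → (s ∨ s)) → (¬r ∧ (q → ¬r)))}.
¬(((s ∨ q) → (s ∨ s)) → (¬r ∧ (q → ¬r))): α-rule — add ((s ∨ q) → (s ∨ s)), ¬(¬r ∧ (q → ¬r)).
(¬p → ((r → (p ↔ s)) ∧ ¬s)): β-rule — branch into ¬¬p  //  ((r → (p ↔ s)) ∧ ¬s).
  branch 1 (add ¬¬p):
    ((s ∨ q) → (s ∨ s)): β-rule — branch into ¬(s ∨ q)  //  (s ∨ s).
      branch 1.1 (add ¬(s ∨ q)):
        ¬(s ∨ q): α-rule — add ¬s, ¬q.
        ¬(¬r ∧ (q → ¬r)): β-rule — branch into ¬¬r  //  ¬(q → ¬r).
          branch 1.1.1 (add ¬¬r):
            ○ open, literals {p=1, q=0, r=1, s=0}.
          branch 1.1.2 (add ¬(q → ¬r)):
            ¬(q → ¬r): α-rule — add q, ¬¬r.
            × closes — contains both q and ¬q.
      branch 1.2 (add (s ∨ s)):
        ¬(¬r ∧ (q → ¬r)): β-rule — branch into ¬¬r  //  ¬(q → ¬r).
          branch 1.2.1 (add ¬¬r):
            (s ∨ s): β-rule — branch into s  //  s.
              branch 1.2.1.1 (add s):
                ○ open, literals {p=1, r=1, s=1}.
              branch 1.2.1.2 (add s):
                ○ open, literals {p=1, r=1, s=1}.
          branch 1.2.2 (add ¬(q → ¬r)):
            ¬(q → ¬r): α-rule — add q, ¬¬r.
            (s ∨ s): β-rule — branch into s  //  s.
              branch 1.2.2.1 (add s):
                ○ open, literals {p=1, q=1, r=1, s=1}.
              branch 1.2.2.2 (add s):
                ○ open, literals {p=1, q=1, r=1, s=1}.
  branch 2 (add ((r → (p ↔ s)) ∧ ¬s)):
    ((r → (p ↔ s)) ∧ ¬s): α-rule — add (r → (p ↔ s)), ¬s.
    ((s ∨ q) → (s ∨ s)): β-rule — branch into ¬(s ∨ q)  //  (s ∨ s).
      branch 2.1 (add ¬(s ∨ q)):
        ¬(s ∨ q): α-rule — add ¬s, ¬q.
        ¬(¬r ∧ (q → ¬r)): β-rule — branch into ¬¬r  //  ¬(q → ¬r).
          branch 2.1.1 (add ¬¬r):
            (r → (p ↔ s)): β-rule — branch into ¬r  //  (p ↔ s).
              branch 2.1.1.1 (add ¬r):
                × closes — contains both r and ¬r.
              branch 2.1.1.2 (add (p ↔ s)):
                (p ↔ s): β-rule — branch into p, s  //  ¬p, ¬s.
                  branch 2.1.1.2.1 (add p, s):
                    × closes — contains both s and ¬s.
                  branch 2.1.1.2.2 (add ¬p, ¬s):
                    ○ open, literals {p=0, q=0, r=1, s=0}.
          branch 2.1.2 (add ¬(q → ¬r)):
            ¬(q → ¬r): α-rule — add q, ¬¬r.
            × closes — contains both q and ¬q.
      branch 2.2 (add (s ∨ s)):
        ¬(¬r ∧ (q → ¬r)): β-rule — branch into ¬¬r  //  ¬(q → ¬r).
          branch 2.2.1 (add ¬¬r):
            (r → (p ↔ s)): β-rule — branch into ¬r  //  (p ↔ s).
              branch 2.2.1.1 (add ¬r):
                × closes — contains both r and ¬r.
              branch 2.2.1.2 (add (p ↔ s)):
                (s ∨ s): β-rule — branch into s  //  s.
                  branch 2.2.1.2.1 (add s):
                    × closes — contains both s and ¬s.
                  branch 2.2.1.2.2 (add s):
                    × closes — contains both s and ¬s.
          branch 2.2.2 (add ¬(q → ¬r)):
            ¬(q → ¬r): α-rule — add q, ¬¬r.
            (r → (p ↔ s)): β-rule — branch into ¬r  //  (p ↔ s).
              branch 2.2.2.1 (add ¬r):
                × closes — contains both r and ¬r.
              branch 2.2.2.2 (add (p ↔ s)):
                (s ∨ s): β-rule — branch into s  //  s.
                  branch 2.2.2.2.1 (add s):
                    × closes — contains both s and ¬s.
                  branch 2.2.2.2.2 (add s):
                    × closes — contains both s and ¬s.
10 branches closed, 6 open.
An open branch gives a countermodel: p=1, q=0, r=1, s=0 (unmentioned atoms arbitrary); the premises hold there but the conclusion fails.

No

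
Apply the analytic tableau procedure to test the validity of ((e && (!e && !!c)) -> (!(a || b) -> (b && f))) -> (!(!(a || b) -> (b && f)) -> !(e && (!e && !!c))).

Assume the negation and expand:
Initial set: {!(((e && (!e && !!c)) -> (!(a || b) -> (b && f))) -> (!(!(a || b) -> (b && f)) -> !(e && (!e && !!c))))}.
!(((e && (!e && !!c)) -> (!(a || b) -> (b && f))) -> (!(!(a || b) -> (b && f)) -> !(e && (!e && !!c)))): α-rule — add ((e && (!e && !!c)) -> (!(a || b) -> (b && f))), !(!(!(a || b) -> (b && f)) -> !(e && (!e && !!c))).
!(!(!(a || b) -> (b && f)) -> !(e && (!e && !!c))): α-rule — add !(!(a || b) -> (b && f)), !!(e && (!e && !!c)).
!(!(a || b) -> (b && f)): α-rule — add !(a || b), !(b && f).
!!(e && (!e && !!c)): α-rule — add e, (!e && !!c).
!(a || b): α-rule — add !a, !b.
(!e && !!c): α-rule — add !e, !!c.
× closes — contains both e and !e.
All 1 branch closes.
Every branch closed, so the negation is unsatisfiable and the formula is valid.

Valid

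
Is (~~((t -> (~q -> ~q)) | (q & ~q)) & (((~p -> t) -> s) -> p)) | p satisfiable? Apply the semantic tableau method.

Satisfiable

Initial set: {((~~((t -> (~q -> ~q)) | (q & ~q)) & (((~p -> t) -> s) -> p)) | p)}.
((~~((t -> (~q -> ~q)) | (q & ~q)) & (((~p -> t) -> s) -> p)) | p): β-rule — branch into (~~((t -> (~q -> ~q)) | (q & ~q)) & (((~p -> t) -> s) -> p))  //  p.
  branch 1 (add (~~((t -> (~q -> ~q)) | (q & ~q)) & (((~p -> t) -> s) -> p))):
    (~~((t -> (~q -> ~q)) | (q & ~q)) & (((~p -> t) -> s) -> p)): α-rule — add ~~((t -> (~q -> ~q)) | (q & ~q)), (((~p -> t) -> s) -> p).
    ~~((t -> (~q -> ~q)) | (q & ~q)): drop double negation, giving ((t -> (~q -> ~q)) | (q & ~q)).
    (((~p -> t) -> s) -> p): β-rule — branch into ~((~p -> t) -> s)  //  p.
      branch 1.1 (add ~((~p -> t) -> s)):
        ~((~p -> t) -> s): α-rule — add (~p -> t), ~s.
        ((t -> (~q -> ~q)) | (q & ~q)): β-rule — branch into (t -> (~q -> ~q))  //  (q & ~q).
          branch 1.1.1 (add (t -> (~q -> ~q))):
            (~p -> t): β-rule — branch into ~~p  //  t.
              branch 1.1.1.1 (add ~~p):
                (t -> (~q -> ~q)): β-rule — branch into ~t  //  (~q -> ~q).
                  branch 1.1.1.1.1 (add ~t):
                    ○ open, literals {p=true, s=false, t=false}.
                  branch 1.1.1.1.2 (add (~q -> ~q)):
                    (~q -> ~q): β-rule — branch into ~~q  //  ~q.
                      branch 1.1.1.1.2.1 (add ~~q):
                        ○ open, literals {p=true, q=true, s=false}.
                      branch 1.1.1.1.2.2 (add ~q):
                        ○ open, literals {p=true, q=false, s=false}.
              branch 1.1.1.2 (add t):
                (t -> (~q -> ~q)): β-rule — branch into ~t  //  (~q -> ~q).
                  branch 1.1.1.2.1 (add ~t):
                    × closes — contains both t and ~t.
                  branch 1.1.1.2.2 (add (~q -> ~q)):
                    (~q -> ~q): β-rule — branch into ~~q  //  ~q.
                      branch 1.1.1.2.2.1 (add ~~q):
                        ○ open, literals {q=true, s=false, t=true}.
                      branch 1.1.1.2.2.2 (add ~q):
                        ○ open, literals {q=false, s=false, t=true}.
          branch 1.1.2 (add (q & ~q)):
            (q & ~q): α-rule — add q, ~q.
            × closes — contains both q and ~q.
      branch 1.2 (add p):
        ((t -> (~q -> ~q)) | (q & ~q)): β-rule — branch into (t -> (~q -> ~q))  //  (q & ~q).
          branch 1.2.1 (add (t -> (~q -> ~q))):
            (t -> (~q -> ~q)): β-rule — branch into ~t  //  (~q -> ~q).
              branch 1.2.1.1 (add ~t):
                ○ open, literals {p=true, t=false}.
              branch 1.2.1.2 (add (~q -> ~q)):
                (~q -> ~q): β-rule — branch into ~~q  //  ~q.
                  branch 1.2.1.2.1 (add ~~q):
                    ○ open, literals {p=true, q=true}.
                  branch 1.2.1.2.2 (add ~q):
                    ○ open, literals {p=true, q=false}.
          branch 1.2.2 (add (q & ~q)):
            (q & ~q): α-rule — add q, ~q.
            × closes — contains both q and ~q.
  branch 2 (add p):
    ○ open, literals {p=true}.
3 branches closed, 9 open.
An open branch gives a satisfying assignment: p=true, s=false, t=false.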